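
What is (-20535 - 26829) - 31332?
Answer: -78696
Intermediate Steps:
(-20535 - 26829) - 31332 = -47364 - 31332 = -78696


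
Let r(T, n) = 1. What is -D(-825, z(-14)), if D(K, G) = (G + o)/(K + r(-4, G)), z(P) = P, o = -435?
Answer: -449/824 ≈ -0.54490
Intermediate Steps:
D(K, G) = (-435 + G)/(1 + K) (D(K, G) = (G - 435)/(K + 1) = (-435 + G)/(1 + K))
-D(-825, z(-14)) = -(-435 - 14)/(1 - 825) = -(-449)/(-824) = -(-1)*(-449)/824 = -1*449/824 = -449/824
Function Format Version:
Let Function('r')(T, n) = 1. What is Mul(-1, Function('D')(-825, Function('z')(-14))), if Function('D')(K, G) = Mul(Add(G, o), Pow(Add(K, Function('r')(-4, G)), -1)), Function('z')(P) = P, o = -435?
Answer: Rational(-449, 824) ≈ -0.54490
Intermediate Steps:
Function('D')(K, G) = Mul(Pow(Add(1, K), -1), Add(-435, G)) (Function('D')(K, G) = Mul(Add(G, -435), Pow(Add(K, 1), -1)) = Mul(Add(-435, G), Pow(Add(1, K), -1)) = Mul(Pow(Add(1, K), -1), Add(-435, G)))
Mul(-1, Function('D')(-825, Function('z')(-14))) = Mul(-1, Mul(Pow(Add(1, -825), -1), Add(-435, -14))) = Mul(-1, Mul(Pow(-824, -1), -449)) = Mul(-1, Mul(Rational(-1, 824), -449)) = Mul(-1, Rational(449, 824)) = Rational(-449, 824)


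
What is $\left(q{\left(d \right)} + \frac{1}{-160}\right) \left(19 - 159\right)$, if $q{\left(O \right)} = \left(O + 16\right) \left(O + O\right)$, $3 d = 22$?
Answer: $- \frac{3449537}{72} \approx -47910.0$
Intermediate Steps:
$d = \frac{22}{3}$ ($d = \frac{1}{3} \cdot 22 = \frac{22}{3} \approx 7.3333$)
$q{\left(O \right)} = 2 O \left(16 + O\right)$ ($q{\left(O \right)} = \left(16 + O\right) 2 O = 2 O \left(16 + O\right)$)
$\left(q{\left(d \right)} + \frac{1}{-160}\right) \left(19 - 159\right) = \left(2 \cdot \frac{22}{3} \left(16 + \frac{22}{3}\right) + \frac{1}{-160}\right) \left(19 - 159\right) = \left(2 \cdot \frac{22}{3} \cdot \frac{70}{3} - \frac{1}{160}\right) \left(19 - 159\right) = \left(\frac{3080}{9} - \frac{1}{160}\right) \left(-140\right) = \frac{492791}{1440} \left(-140\right) = - \frac{3449537}{72}$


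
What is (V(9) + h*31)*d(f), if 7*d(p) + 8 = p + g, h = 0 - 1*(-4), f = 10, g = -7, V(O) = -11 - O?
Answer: -520/7 ≈ -74.286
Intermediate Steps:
h = 4 (h = 0 + 4 = 4)
d(p) = -15/7 + p/7 (d(p) = -8/7 + (p - 7)/7 = -8/7 + (-7 + p)/7 = -8/7 + (-1 + p/7) = -15/7 + p/7)
(V(9) + h*31)*d(f) = ((-11 - 1*9) + 4*31)*(-15/7 + (⅐)*10) = ((-11 - 9) + 124)*(-15/7 + 10/7) = (-20 + 124)*(-5/7) = 104*(-5/7) = -520/7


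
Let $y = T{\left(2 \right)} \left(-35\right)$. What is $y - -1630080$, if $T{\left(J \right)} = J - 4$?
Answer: $1630150$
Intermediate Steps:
$T{\left(J \right)} = -4 + J$
$y = 70$ ($y = \left(-4 + 2\right) \left(-35\right) = \left(-2\right) \left(-35\right) = 70$)
$y - -1630080 = 70 - -1630080 = 70 + 1630080 = 1630150$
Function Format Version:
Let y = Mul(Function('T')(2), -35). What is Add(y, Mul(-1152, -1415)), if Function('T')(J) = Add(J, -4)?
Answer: 1630150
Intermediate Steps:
Function('T')(J) = Add(-4, J)
y = 70 (y = Mul(Add(-4, 2), -35) = Mul(-2, -35) = 70)
Add(y, Mul(-1152, -1415)) = Add(70, Mul(-1152, -1415)) = Add(70, 1630080) = 1630150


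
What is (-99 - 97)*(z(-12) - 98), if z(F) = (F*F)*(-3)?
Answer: 103880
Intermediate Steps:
z(F) = -3*F² (z(F) = F²*(-3) = -3*F²)
(-99 - 97)*(z(-12) - 98) = (-99 - 97)*(-3*(-12)² - 98) = -196*(-3*144 - 98) = -196*(-432 - 98) = -196*(-530) = 103880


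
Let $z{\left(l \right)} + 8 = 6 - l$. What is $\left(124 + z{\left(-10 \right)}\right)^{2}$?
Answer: $17424$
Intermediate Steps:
$z{\left(l \right)} = -2 - l$ ($z{\left(l \right)} = -8 - \left(-6 + l\right) = -2 - l$)
$\left(124 + z{\left(-10 \right)}\right)^{2} = \left(124 - -8\right)^{2} = \left(124 + \left(-2 + 10\right)\right)^{2} = \left(124 + 8\right)^{2} = 132^{2} = 17424$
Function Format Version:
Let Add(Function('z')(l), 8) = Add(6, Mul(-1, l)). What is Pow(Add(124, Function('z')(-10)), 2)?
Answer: 17424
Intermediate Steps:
Function('z')(l) = Add(-2, Mul(-1, l)) (Function('z')(l) = Add(-8, Add(6, Mul(-1, l))) = Add(-2, Mul(-1, l)))
Pow(Add(124, Function('z')(-10)), 2) = Pow(Add(124, Add(-2, Mul(-1, -10))), 2) = Pow(Add(124, Add(-2, 10)), 2) = Pow(Add(124, 8), 2) = Pow(132, 2) = 17424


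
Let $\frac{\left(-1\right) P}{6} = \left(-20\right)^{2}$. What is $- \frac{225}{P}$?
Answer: $\frac{3}{32} \approx 0.09375$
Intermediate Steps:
$P = -2400$ ($P = - 6 \left(-20\right)^{2} = \left(-6\right) 400 = -2400$)
$- \frac{225}{P} = - \frac{225}{-2400} = \left(-225\right) \left(- \frac{1}{2400}\right) = \frac{3}{32}$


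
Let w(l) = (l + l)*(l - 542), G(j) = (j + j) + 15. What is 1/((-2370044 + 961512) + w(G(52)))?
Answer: -1/1509206 ≈ -6.6260e-7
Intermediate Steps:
G(j) = 15 + 2*j (G(j) = 2*j + 15 = 15 + 2*j)
w(l) = 2*l*(-542 + l) (w(l) = (2*l)*(-542 + l) = 2*l*(-542 + l))
1/((-2370044 + 961512) + w(G(52))) = 1/((-2370044 + 961512) + 2*(15 + 2*52)*(-542 + (15 + 2*52))) = 1/(-1408532 + 2*(15 + 104)*(-542 + (15 + 104))) = 1/(-1408532 + 2*119*(-542 + 119)) = 1/(-1408532 + 2*119*(-423)) = 1/(-1408532 - 100674) = 1/(-1509206) = -1/1509206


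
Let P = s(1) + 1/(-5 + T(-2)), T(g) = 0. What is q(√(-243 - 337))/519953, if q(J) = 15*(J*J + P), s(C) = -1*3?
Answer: -8748/519953 ≈ -0.016825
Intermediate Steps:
s(C) = -3
P = -16/5 (P = -3 + 1/(-5 + 0) = -3 + 1/(-5) = -3 - ⅕ = -16/5 ≈ -3.2000)
q(J) = -48 + 15*J² (q(J) = 15*(J*J - 16/5) = 15*(J² - 16/5) = 15*(-16/5 + J²) = -48 + 15*J²)
q(√(-243 - 337))/519953 = (-48 + 15*(√(-243 - 337))²)/519953 = (-48 + 15*(√(-580))²)*(1/519953) = (-48 + 15*(2*I*√145)²)*(1/519953) = (-48 + 15*(-580))*(1/519953) = (-48 - 8700)*(1/519953) = -8748*1/519953 = -8748/519953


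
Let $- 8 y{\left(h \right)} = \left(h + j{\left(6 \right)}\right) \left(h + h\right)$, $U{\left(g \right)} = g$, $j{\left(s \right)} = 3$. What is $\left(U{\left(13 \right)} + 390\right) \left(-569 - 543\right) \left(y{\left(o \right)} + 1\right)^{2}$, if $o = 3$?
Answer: $-5489666$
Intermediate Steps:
$y{\left(h \right)} = - \frac{h \left(3 + h\right)}{4}$ ($y{\left(h \right)} = - \frac{\left(h + 3\right) \left(h + h\right)}{8} = - \frac{\left(3 + h\right) 2 h}{8} = - \frac{2 h \left(3 + h\right)}{8} = - \frac{h \left(3 + h\right)}{4}$)
$\left(U{\left(13 \right)} + 390\right) \left(-569 - 543\right) \left(y{\left(o \right)} + 1\right)^{2} = \left(13 + 390\right) \left(-569 - 543\right) \left(\left(- \frac{1}{4}\right) 3 \left(3 + 3\right) + 1\right)^{2} = 403 \left(-1112\right) \left(\left(- \frac{1}{4}\right) 3 \cdot 6 + 1\right)^{2} = - 448136 \left(- \frac{9}{2} + 1\right)^{2} = - 448136 \left(- \frac{7}{2}\right)^{2} = \left(-448136\right) \frac{49}{4} = -5489666$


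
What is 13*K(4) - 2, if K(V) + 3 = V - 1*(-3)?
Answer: 50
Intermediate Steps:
K(V) = V (K(V) = -3 + (V - 1*(-3)) = -3 + (V + 3) = -3 + (3 + V) = V)
13*K(4) - 2 = 13*4 - 2 = 52 - 2 = 50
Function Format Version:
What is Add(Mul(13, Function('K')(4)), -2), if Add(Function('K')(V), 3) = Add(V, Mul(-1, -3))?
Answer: 50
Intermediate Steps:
Function('K')(V) = V (Function('K')(V) = Add(-3, Add(V, Mul(-1, -3))) = Add(-3, Add(V, 3)) = Add(-3, Add(3, V)) = V)
Add(Mul(13, Function('K')(4)), -2) = Add(Mul(13, 4), -2) = Add(52, -2) = 50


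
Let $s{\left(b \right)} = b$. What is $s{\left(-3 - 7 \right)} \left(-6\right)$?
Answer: $60$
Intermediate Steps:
$s{\left(-3 - 7 \right)} \left(-6\right) = \left(-3 - 7\right) \left(-6\right) = \left(-10\right) \left(-6\right) = 60$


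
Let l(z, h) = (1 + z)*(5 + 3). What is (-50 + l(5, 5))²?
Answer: 4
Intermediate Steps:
l(z, h) = 8 + 8*z (l(z, h) = (1 + z)*8 = 8 + 8*z)
(-50 + l(5, 5))² = (-50 + (8 + 8*5))² = (-50 + (8 + 40))² = (-50 + 48)² = (-2)² = 4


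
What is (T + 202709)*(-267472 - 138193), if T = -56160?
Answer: -59449800085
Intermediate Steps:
(T + 202709)*(-267472 - 138193) = (-56160 + 202709)*(-267472 - 138193) = 146549*(-405665) = -59449800085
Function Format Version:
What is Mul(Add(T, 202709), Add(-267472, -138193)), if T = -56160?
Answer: -59449800085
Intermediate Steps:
Mul(Add(T, 202709), Add(-267472, -138193)) = Mul(Add(-56160, 202709), Add(-267472, -138193)) = Mul(146549, -405665) = -59449800085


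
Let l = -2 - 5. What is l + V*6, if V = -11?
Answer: -73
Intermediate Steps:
l = -7
l + V*6 = -7 - 11*6 = -7 - 66 = -73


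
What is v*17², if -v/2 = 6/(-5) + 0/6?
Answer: 3468/5 ≈ 693.60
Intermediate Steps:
v = 12/5 (v = -2*(6/(-5) + 0/6) = -2*(6*(-⅕) + 0*(⅙)) = -2*(-6/5 + 0) = -2*(-6/5) = 12/5 ≈ 2.4000)
v*17² = (12/5)*17² = (12/5)*289 = 3468/5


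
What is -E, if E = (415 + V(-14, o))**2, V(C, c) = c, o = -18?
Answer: -157609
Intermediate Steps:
E = 157609 (E = (415 - 18)**2 = 397**2 = 157609)
-E = -1*157609 = -157609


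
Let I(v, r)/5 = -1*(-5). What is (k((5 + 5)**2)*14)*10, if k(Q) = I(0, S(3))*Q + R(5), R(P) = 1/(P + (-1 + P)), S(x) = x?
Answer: 3150140/9 ≈ 3.5002e+5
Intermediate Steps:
I(v, r) = 25 (I(v, r) = 5*(-1*(-5)) = 5*5 = 25)
R(P) = 1/(-1 + 2*P)
k(Q) = 1/9 + 25*Q (k(Q) = 25*Q + 1/(-1 + 2*5) = 25*Q + 1/(-1 + 10) = 25*Q + 1/9 = 1/9 + 25*Q)
(k((5 + 5)**2)*14)*10 = ((1/9 + 25*(5 + 5)**2)*14)*10 = ((1/9 + 25*10**2)*14)*10 = ((1/9 + 25*100)*14)*10 = ((1/9 + 2500)*14)*10 = ((22501/9)*14)*10 = (315014/9)*10 = 3150140/9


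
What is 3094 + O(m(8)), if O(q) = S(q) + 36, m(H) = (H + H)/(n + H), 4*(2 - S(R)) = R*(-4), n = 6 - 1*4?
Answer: 15668/5 ≈ 3133.6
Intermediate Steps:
n = 2 (n = 6 - 4 = 2)
S(R) = 2 + R (S(R) = 2 - R*(-4)/4 = 2 - (-1)*R = 2 + R)
m(H) = 2*H/(2 + H) (m(H) = (H + H)/(2 + H) = (2*H)/(2 + H) = 2*H/(2 + H))
O(q) = 38 + q (O(q) = (2 + q) + 36 = 38 + q)
3094 + O(m(8)) = 3094 + (38 + 2*8/(2 + 8)) = 3094 + (38 + 2*8/10) = 3094 + (38 + 2*8*(⅒)) = 3094 + (38 + 8/5) = 3094 + 198/5 = 15668/5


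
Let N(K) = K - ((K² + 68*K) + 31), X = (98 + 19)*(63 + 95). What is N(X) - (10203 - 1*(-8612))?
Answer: -342989604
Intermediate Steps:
X = 18486 (X = 117*158 = 18486)
N(K) = -31 - K² - 67*K (N(K) = K - (31 + K² + 68*K) = K + (-31 - K² - 68*K) = -31 - K² - 67*K)
N(X) - (10203 - 1*(-8612)) = (-31 - 1*18486² - 67*18486) - (10203 - 1*(-8612)) = (-31 - 1*341732196 - 1238562) - (10203 + 8612) = (-31 - 341732196 - 1238562) - 1*18815 = -342970789 - 18815 = -342989604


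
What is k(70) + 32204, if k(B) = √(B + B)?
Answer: 32204 + 2*√35 ≈ 32216.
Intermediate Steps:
k(B) = √2*√B (k(B) = √(2*B) = √2*√B)
k(70) + 32204 = √2*√70 + 32204 = 2*√35 + 32204 = 32204 + 2*√35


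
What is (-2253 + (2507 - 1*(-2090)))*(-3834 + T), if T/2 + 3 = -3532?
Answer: -25558976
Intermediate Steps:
T = -7070 (T = -6 + 2*(-3532) = -6 - 7064 = -7070)
(-2253 + (2507 - 1*(-2090)))*(-3834 + T) = (-2253 + (2507 - 1*(-2090)))*(-3834 - 7070) = (-2253 + (2507 + 2090))*(-10904) = (-2253 + 4597)*(-10904) = 2344*(-10904) = -25558976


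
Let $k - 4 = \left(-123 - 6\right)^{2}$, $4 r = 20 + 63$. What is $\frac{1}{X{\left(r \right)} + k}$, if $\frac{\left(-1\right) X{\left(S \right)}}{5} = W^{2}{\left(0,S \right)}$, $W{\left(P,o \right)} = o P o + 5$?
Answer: $\frac{1}{16520} \approx 6.0533 \cdot 10^{-5}$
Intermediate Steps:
$W{\left(P,o \right)} = 5 + P o^{2}$ ($W{\left(P,o \right)} = P o o + 5 = P o^{2} + 5 = 5 + P o^{2}$)
$r = \frac{83}{4}$ ($r = \frac{20 + 63}{4} = \frac{1}{4} \cdot 83 = \frac{83}{4} \approx 20.75$)
$X{\left(S \right)} = -125$ ($X{\left(S \right)} = - 5 \left(5 + 0 S^{2}\right)^{2} = - 5 \left(5 + 0\right)^{2} = - 5 \cdot 5^{2} = \left(-5\right) 25 = -125$)
$k = 16645$ ($k = 4 + \left(-123 - 6\right)^{2} = 4 + \left(-129\right)^{2} = 4 + 16641 = 16645$)
$\frac{1}{X{\left(r \right)} + k} = \frac{1}{-125 + 16645} = \frac{1}{16520}$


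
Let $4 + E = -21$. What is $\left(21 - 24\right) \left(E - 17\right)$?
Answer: $126$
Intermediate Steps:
$E = -25$ ($E = -4 - 21 = -25$)
$\left(21 - 24\right) \left(E - 17\right) = \left(21 - 24\right) \left(-25 - 17\right) = \left(-3\right) \left(-42\right) = 126$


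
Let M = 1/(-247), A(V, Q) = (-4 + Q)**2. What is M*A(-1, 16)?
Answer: -144/247 ≈ -0.58300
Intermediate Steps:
M = -1/247 ≈ -0.0040486
M*A(-1, 16) = -(-4 + 16)**2/247 = -1/247*12**2 = -1/247*144 = -144/247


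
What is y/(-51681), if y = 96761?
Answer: -601/321 ≈ -1.8723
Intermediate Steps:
y/(-51681) = 96761/(-51681) = 96761*(-1/51681) = -601/321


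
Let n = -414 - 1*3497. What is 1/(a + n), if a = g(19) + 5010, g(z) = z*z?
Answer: 1/1460 ≈ 0.00068493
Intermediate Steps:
g(z) = z²
n = -3911 (n = -414 - 3497 = -3911)
a = 5371 (a = 19² + 5010 = 361 + 5010 = 5371)
1/(a + n) = 1/(5371 - 3911) = 1/1460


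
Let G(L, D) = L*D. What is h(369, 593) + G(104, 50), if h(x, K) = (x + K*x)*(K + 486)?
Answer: 236506894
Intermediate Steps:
h(x, K) = (486 + K)*(x + K*x) (h(x, K) = (x + K*x)*(486 + K) = (486 + K)*(x + K*x))
G(L, D) = D*L
h(369, 593) + G(104, 50) = 369*(486 + 593² + 487*593) + 50*104 = 369*(486 + 351649 + 288791) + 5200 = 369*640926 + 5200 = 236501694 + 5200 = 236506894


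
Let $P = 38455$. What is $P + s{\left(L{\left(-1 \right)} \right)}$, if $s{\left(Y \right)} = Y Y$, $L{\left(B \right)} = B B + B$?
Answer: $38455$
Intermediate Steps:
$L{\left(B \right)} = B + B^{2}$ ($L{\left(B \right)} = B^{2} + B = B + B^{2}$)
$s{\left(Y \right)} = Y^{2}$
$P + s{\left(L{\left(-1 \right)} \right)} = 38455 + \left(- (1 - 1)\right)^{2} = 38455 + \left(\left(-1\right) 0\right)^{2} = 38455 + 0^{2} = 38455 + 0 = 38455$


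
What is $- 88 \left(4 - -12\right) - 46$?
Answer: $-1454$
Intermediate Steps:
$- 88 \left(4 - -12\right) - 46 = - 88 \left(4 + 12\right) - 46 = \left(-88\right) 16 - 46 = -1408 - 46 = -1454$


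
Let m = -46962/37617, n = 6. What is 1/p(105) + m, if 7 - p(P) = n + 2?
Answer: -28193/12539 ≈ -2.2484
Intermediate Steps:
p(P) = -1 (p(P) = 7 - (6 + 2) = 7 - 1*8 = 7 - 8 = -1)
m = -15654/12539 (m = -46962*1/37617 = -15654/12539 ≈ -1.2484)
1/p(105) + m = 1/(-1) - 15654/12539 = -1 - 15654/12539 = -28193/12539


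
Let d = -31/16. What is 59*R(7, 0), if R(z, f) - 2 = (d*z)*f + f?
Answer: 118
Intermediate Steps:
d = -31/16 (d = -31*1/16 = -31/16 ≈ -1.9375)
R(z, f) = 2 + f - 31*f*z/16 (R(z, f) = 2 + ((-31*z/16)*f + f) = 2 + (-31*f*z/16 + f) = 2 + (f - 31*f*z/16) = 2 + f - 31*f*z/16)
59*R(7, 0) = 59*(2 + 0 - 31/16*0*7) = 59*(2 + 0 + 0) = 59*2 = 118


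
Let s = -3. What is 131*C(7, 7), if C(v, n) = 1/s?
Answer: -131/3 ≈ -43.667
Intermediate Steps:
C(v, n) = -⅓ (C(v, n) = 1/(-3) = -⅓)
131*C(7, 7) = 131*(-⅓) = -131/3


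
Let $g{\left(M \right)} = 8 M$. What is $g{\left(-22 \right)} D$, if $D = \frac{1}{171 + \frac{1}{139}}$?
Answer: $- \frac{12232}{11885} \approx -1.0292$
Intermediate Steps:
$D = \frac{139}{23770}$ ($D = \frac{1}{171 + \frac{1}{139}} = \frac{1}{\frac{23770}{139}} = \frac{139}{23770} \approx 0.0058477$)
$g{\left(-22 \right)} D = 8 \left(-22\right) \frac{139}{23770} = \left(-176\right) \frac{139}{23770} = - \frac{12232}{11885}$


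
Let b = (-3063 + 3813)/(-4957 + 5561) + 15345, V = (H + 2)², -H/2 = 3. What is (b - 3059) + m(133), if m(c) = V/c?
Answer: 493534183/40166 ≈ 12287.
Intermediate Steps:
H = -6 (H = -2*3 = -6)
V = 16 (V = (-6 + 2)² = (-4)² = 16)
b = 4634565/302 (b = 750/604 + 15345 = 750*(1/604) + 15345 = 375/302 + 15345 = 4634565/302 ≈ 15346.)
m(c) = 16/c
(b - 3059) + m(133) = (4634565/302 - 3059) + 16/133 = 3710747/302 + 16*(1/133) = 3710747/302 + 16/133 = 493534183/40166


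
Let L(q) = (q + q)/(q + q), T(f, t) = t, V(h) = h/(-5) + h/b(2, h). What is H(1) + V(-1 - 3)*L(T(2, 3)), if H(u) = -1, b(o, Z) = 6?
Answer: -13/15 ≈ -0.86667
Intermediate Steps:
V(h) = -h/30 (V(h) = h/(-5) + h/6 = h*(-⅕) + h*(⅙) = -h/5 + h/6 = -h/30)
L(q) = 1 (L(q) = (2*q)/((2*q)) = (2*q)*(1/(2*q)) = 1)
H(1) + V(-1 - 3)*L(T(2, 3)) = -1 - (-1 - 3)/30*1 = -1 - 1/30*(-4)*1 = -1 + (2/15)*1 = -1 + 2/15 = -13/15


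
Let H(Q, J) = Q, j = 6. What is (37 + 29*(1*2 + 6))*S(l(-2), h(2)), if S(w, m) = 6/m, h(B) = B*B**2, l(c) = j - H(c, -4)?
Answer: 807/4 ≈ 201.75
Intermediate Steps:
l(c) = 6 - c
h(B) = B**3
(37 + 29*(1*2 + 6))*S(l(-2), h(2)) = (37 + 29*(1*2 + 6))*(6/(2**3)) = (37 + 29*(2 + 6))*(6/8) = (37 + 29*8)*(6*(1/8)) = (37 + 232)*(3/4) = 269*(3/4) = 807/4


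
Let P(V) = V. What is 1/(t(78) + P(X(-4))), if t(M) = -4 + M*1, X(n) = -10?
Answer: 1/64 ≈ 0.015625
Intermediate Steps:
t(M) = -4 + M
1/(t(78) + P(X(-4))) = 1/((-4 + 78) - 10) = 1/(74 - 10) = 1/64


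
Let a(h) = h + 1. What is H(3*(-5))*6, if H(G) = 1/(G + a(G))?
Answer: -6/29 ≈ -0.20690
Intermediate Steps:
a(h) = 1 + h
H(G) = 1/(1 + 2*G) (H(G) = 1/(G + (1 + G)) = 1/(1 + 2*G))
H(3*(-5))*6 = 6/(1 + 2*(3*(-5))) = 6/(1 + 2*(-15)) = 6/(1 - 30) = 6/(-29) = -1/29*6 = -6/29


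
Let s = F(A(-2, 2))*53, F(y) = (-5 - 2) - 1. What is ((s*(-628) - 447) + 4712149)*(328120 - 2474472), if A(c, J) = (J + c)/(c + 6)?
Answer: -10684484450848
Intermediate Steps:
A(c, J) = (J + c)/(6 + c)
F(y) = -8 (F(y) = -7 - 1 = -8)
s = -424 (s = -8*53 = -424)
((s*(-628) - 447) + 4712149)*(328120 - 2474472) = ((-424*(-628) - 447) + 4712149)*(328120 - 2474472) = ((266272 - 447) + 4712149)*(-2146352) = (265825 + 4712149)*(-2146352) = 4977974*(-2146352) = -10684484450848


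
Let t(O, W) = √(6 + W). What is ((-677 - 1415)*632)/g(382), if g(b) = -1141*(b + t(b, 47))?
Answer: 505059008/166438811 - 1322144*√53/166438811 ≈ 2.9767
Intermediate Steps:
g(b) = -1141*b - 1141*√53 (g(b) = -1141*(b + √(6 + 47)) = -1141*(b + √53) = -1141*b - 1141*√53)
((-677 - 1415)*632)/g(382) = ((-677 - 1415)*632)/(-1141*382 - 1141*√53) = (-2092*632)/(-435862 - 1141*√53) = -1322144/(-435862 - 1141*√53)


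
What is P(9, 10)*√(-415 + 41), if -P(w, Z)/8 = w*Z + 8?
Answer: -784*I*√374 ≈ -15162.0*I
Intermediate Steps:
P(w, Z) = -64 - 8*Z*w (P(w, Z) = -8*(w*Z + 8) = -8*(Z*w + 8) = -8*(8 + Z*w) = -64 - 8*Z*w)
P(9, 10)*√(-415 + 41) = (-64 - 8*10*9)*√(-415 + 41) = (-64 - 720)*√(-374) = -784*I*√374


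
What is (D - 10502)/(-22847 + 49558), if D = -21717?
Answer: -32219/26711 ≈ -1.2062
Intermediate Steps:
(D - 10502)/(-22847 + 49558) = (-21717 - 10502)/(-22847 + 49558) = -32219/26711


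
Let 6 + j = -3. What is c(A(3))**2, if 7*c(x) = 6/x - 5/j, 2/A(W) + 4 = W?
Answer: 484/3969 ≈ 0.12195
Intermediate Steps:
j = -9 (j = -6 - 3 = -9)
A(W) = 2/(-4 + W)
c(x) = 5/63 + 6/(7*x) (c(x) = (6/x - 5/(-9))/7 = (6/x - 5*(-1/9))/7 = (6/x + 5/9)/7 = (5/9 + 6/x)/7 = 5/63 + 6/(7*x))
c(A(3))**2 = ((54 + 5*(2/(-4 + 3)))/(63*((2/(-4 + 3)))))**2 = ((54 + 5*(2/(-1)))/(63*((2/(-1)))))**2 = ((54 + 5*(2*(-1)))/(63*((2*(-1)))))**2 = ((1/63)*(54 + 5*(-2))/(-2))**2 = ((1/63)*(-1/2)*(54 - 10))**2 = ((1/63)*(-1/2)*44)**2 = (-22/63)**2 = 484/3969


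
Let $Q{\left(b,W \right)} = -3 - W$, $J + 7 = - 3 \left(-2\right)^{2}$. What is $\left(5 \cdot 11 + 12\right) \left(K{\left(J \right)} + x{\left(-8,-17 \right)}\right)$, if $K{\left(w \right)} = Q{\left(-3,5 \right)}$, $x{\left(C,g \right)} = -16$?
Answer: $-1608$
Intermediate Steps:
$J = -19$ ($J = -7 - 3 \left(-2\right)^{2} = -7 - 12 = -19$)
$K{\left(w \right)} = -8$ ($K{\left(w \right)} = -3 - 5 = -8$)
$\left(5 \cdot 11 + 12\right) \left(K{\left(J \right)} + x{\left(-8,-17 \right)}\right) = \left(5 \cdot 11 + 12\right) \left(-8 - 16\right) = \left(55 + 12\right) \left(-24\right) = 67 \left(-24\right) = -1608$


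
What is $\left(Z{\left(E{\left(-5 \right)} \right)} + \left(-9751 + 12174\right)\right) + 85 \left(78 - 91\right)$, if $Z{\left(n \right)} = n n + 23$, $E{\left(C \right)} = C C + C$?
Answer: $1741$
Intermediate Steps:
$E{\left(C \right)} = C + C^{2}$ ($E{\left(C \right)} = C^{2} + C = C + C^{2}$)
$Z{\left(n \right)} = 23 + n^{2}$ ($Z{\left(n \right)} = n^{2} + 23 = 23 + n^{2}$)
$\left(Z{\left(E{\left(-5 \right)} \right)} + \left(-9751 + 12174\right)\right) + 85 \left(78 - 91\right) = \left(\left(23 + \left(- 5 \left(1 - 5\right)\right)^{2}\right) + \left(-9751 + 12174\right)\right) + 85 \left(78 - 91\right) = \left(\left(23 + \left(\left(-5\right) \left(-4\right)\right)^{2}\right) + 2423\right) + 85 \left(-13\right) = \left(\left(23 + 20^{2}\right) + 2423\right) - 1105 = \left(\left(23 + 400\right) + 2423\right) - 1105 = \left(423 + 2423\right) - 1105 = 2846 - 1105 = 1741$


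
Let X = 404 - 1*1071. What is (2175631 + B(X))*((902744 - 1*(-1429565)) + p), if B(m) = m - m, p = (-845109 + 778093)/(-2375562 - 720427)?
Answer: 15709803016207689327/3095989 ≈ 5.0742e+12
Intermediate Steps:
X = -667 (X = 404 - 1071 = -667)
p = 67016/3095989 (p = -67016/(-3095989) = -67016*(-1/3095989) = 67016/3095989 ≈ 0.021646)
B(m) = 0
(2175631 + B(X))*((902744 - 1*(-1429565)) + p) = (2175631 + 0)*((902744 - 1*(-1429565)) + 67016/3095989) = 2175631*((902744 + 1429565) + 67016/3095989) = 2175631*(2332309 + 67016/3095989) = 2175631*(7220803075617/3095989) = 15709803016207689327/3095989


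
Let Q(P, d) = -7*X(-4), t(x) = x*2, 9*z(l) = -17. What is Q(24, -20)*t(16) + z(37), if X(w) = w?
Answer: 8047/9 ≈ 894.11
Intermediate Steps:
z(l) = -17/9 (z(l) = (⅑)*(-17) = -17/9)
t(x) = 2*x
Q(P, d) = 28 (Q(P, d) = -7*(-4) = 28)
Q(24, -20)*t(16) + z(37) = 28*(2*16) - 17/9 = 28*32 - 17/9 = 896 - 17/9 = 8047/9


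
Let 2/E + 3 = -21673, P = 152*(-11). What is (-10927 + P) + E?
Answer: -136547963/10838 ≈ -12599.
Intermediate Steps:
P = -1672
E = -1/10838 (E = 2/(-3 - 21673) = 2/(-21676) = 2*(-1/21676) = -1/10838 ≈ -9.2268e-5)
(-10927 + P) + E = (-10927 - 1672) - 1/10838 = -12599 - 1/10838 = -136547963/10838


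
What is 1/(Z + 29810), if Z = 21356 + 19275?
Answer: 1/70441 ≈ 1.4196e-5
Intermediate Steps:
Z = 40631
1/(Z + 29810) = 1/(40631 + 29810) = 1/70441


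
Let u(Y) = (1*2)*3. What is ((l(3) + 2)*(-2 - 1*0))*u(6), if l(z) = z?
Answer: -60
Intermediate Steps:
u(Y) = 6 (u(Y) = 2*3 = 6)
((l(3) + 2)*(-2 - 1*0))*u(6) = ((3 + 2)*(-2 - 1*0))*6 = (5*(-2 + 0))*6 = (5*(-2))*6 = -10*6 = -60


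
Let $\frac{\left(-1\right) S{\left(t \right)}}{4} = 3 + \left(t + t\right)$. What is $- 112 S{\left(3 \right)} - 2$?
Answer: $4030$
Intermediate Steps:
$S{\left(t \right)} = -12 - 8 t$ ($S{\left(t \right)} = - 4 \left(3 + \left(t + t\right)\right) = - 4 \left(3 + 2 t\right) = -12 - 8 t$)
$- 112 S{\left(3 \right)} - 2 = - 112 \left(-12 - 24\right) - 2 = \left(-112\right) \left(-36\right) - 2 = 4032 - 2 = 4030$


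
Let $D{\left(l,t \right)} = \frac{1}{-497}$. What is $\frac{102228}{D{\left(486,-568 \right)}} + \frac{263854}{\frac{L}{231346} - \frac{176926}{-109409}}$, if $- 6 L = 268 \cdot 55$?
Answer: $- \frac{3088898863837529130}{60993511429} \approx -5.0643 \cdot 10^{7}$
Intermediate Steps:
$D{\left(l,t \right)} = - \frac{1}{497}$
$L = - \frac{7370}{3}$ ($L = - \frac{268 \cdot 55}{6} = \left(- \frac{1}{6}\right) 14740 = - \frac{7370}{3} \approx -2456.7$)
$\frac{102228}{D{\left(486,-568 \right)}} + \frac{263854}{\frac{L}{231346} - \frac{176926}{-109409}} = \frac{102228}{- \frac{1}{497}} + \frac{263854}{- \frac{7370}{3 \cdot 231346} - \frac{176926}{-109409}} = 102228 \left(-497\right) + \frac{263854}{\left(- \frac{7370}{3}\right) \frac{1}{231346} - - \frac{176926}{109409}} = -50807316 + \frac{263854}{- \frac{3685}{347019} + \frac{176926}{109409}} = -50807316 + \frac{263854}{\frac{60993511429}{37967001771}} = -50807316 + 263854 \cdot \frac{37967001771}{60993511429} = -50807316 + \frac{10017745285285434}{60993511429} = - \frac{3088898863837529130}{60993511429}$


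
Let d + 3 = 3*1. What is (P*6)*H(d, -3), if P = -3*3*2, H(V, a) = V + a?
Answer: 324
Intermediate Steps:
d = 0 (d = -3 + 3*1 = -3 + 3 = 0)
P = -18 (P = -9*2 = -18)
(P*6)*H(d, -3) = (-18*6)*(0 - 3) = -108*(-3) = 324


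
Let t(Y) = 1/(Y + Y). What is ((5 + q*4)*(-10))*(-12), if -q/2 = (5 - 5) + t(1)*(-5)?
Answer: 3000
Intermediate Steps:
t(Y) = 1/(2*Y)
q = 5 (q = -2*((5 - 5) + ((½)/1)*(-5)) = -2*(0 + ((½)*1)*(-5)) = -2*(0 + (½)*(-5)) = -2*(0 - 5/2) = -2*(-5/2) = 5)
((5 + q*4)*(-10))*(-12) = ((5 + 5*4)*(-10))*(-12) = ((5 + 20)*(-10))*(-12) = (25*(-10))*(-12) = -250*(-12) = 3000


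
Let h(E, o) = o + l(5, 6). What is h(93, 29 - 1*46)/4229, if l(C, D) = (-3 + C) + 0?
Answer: -15/4229 ≈ -0.0035469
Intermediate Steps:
l(C, D) = -3 + C
h(E, o) = 2 + o (h(E, o) = o + (-3 + 5) = o + 2 = 2 + o)
h(93, 29 - 1*46)/4229 = (2 + (29 - 1*46))/4229 = (2 + (29 - 46))*(1/4229) = (2 - 17)*(1/4229) = -15*1/4229 = -15/4229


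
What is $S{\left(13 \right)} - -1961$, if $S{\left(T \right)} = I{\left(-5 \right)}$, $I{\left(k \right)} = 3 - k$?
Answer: $1969$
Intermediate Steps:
$S{\left(T \right)} = 8$ ($S{\left(T \right)} = 3 - -5 = 3 + 5 = 8$)
$S{\left(13 \right)} - -1961 = 8 - -1961 = 8 + 1961 = 1969$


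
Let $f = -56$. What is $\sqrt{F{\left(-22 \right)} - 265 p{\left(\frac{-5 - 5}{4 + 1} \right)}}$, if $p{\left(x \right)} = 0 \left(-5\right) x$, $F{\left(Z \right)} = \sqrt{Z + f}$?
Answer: $\sqrt[4]{-78} \approx 2.1014 + 2.1014 i$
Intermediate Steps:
$F{\left(Z \right)} = \sqrt{-56 + Z}$ ($F{\left(Z \right)} = \sqrt{Z - 56} = \sqrt{-56 + Z}$)
$p{\left(x \right)} = 0$ ($p{\left(x \right)} = 0 x = 0$)
$\sqrt{F{\left(-22 \right)} - 265 p{\left(\frac{-5 - 5}{4 + 1} \right)}} = \sqrt{\sqrt{-56 - 22} - 0} = \sqrt{\sqrt{-78} + 0} = \sqrt{i \sqrt{78} + 0} = \sqrt{i \sqrt{78}} = \sqrt[4]{78} \sqrt{i}$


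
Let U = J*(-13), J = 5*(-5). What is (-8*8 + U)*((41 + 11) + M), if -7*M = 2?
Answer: 94482/7 ≈ 13497.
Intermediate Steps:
J = -25
M = -2/7 (M = -⅐*2 = -2/7 ≈ -0.28571)
U = 325 (U = -25*(-13) = 325)
(-8*8 + U)*((41 + 11) + M) = (-8*8 + 325)*((41 + 11) - 2/7) = (-64 + 325)*(52 - 2/7) = 261*(362/7) = 94482/7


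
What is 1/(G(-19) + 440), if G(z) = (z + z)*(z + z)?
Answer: 1/1884 ≈ 0.00053079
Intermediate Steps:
G(z) = 4*z**2 (G(z) = (2*z)*(2*z) = 4*z**2)
1/(G(-19) + 440) = 1/(4*(-19)**2 + 440) = 1/(4*361 + 440) = 1/(1444 + 440) = 1/1884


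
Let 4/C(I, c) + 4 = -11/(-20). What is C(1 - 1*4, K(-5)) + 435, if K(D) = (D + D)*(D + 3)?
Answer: 29935/69 ≈ 433.84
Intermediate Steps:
K(D) = 2*D*(3 + D) (K(D) = (2*D)*(3 + D) = 2*D*(3 + D))
C(I, c) = -80/69 (C(I, c) = 4/(-4 - 11/(-20)) = 4/(-4 - 11*(-1/20)) = 4/(-4 + 11/20) = 4/(-69/20) = 4*(-20/69) = -80/69)
C(1 - 1*4, K(-5)) + 435 = -80/69 + 435 = 29935/69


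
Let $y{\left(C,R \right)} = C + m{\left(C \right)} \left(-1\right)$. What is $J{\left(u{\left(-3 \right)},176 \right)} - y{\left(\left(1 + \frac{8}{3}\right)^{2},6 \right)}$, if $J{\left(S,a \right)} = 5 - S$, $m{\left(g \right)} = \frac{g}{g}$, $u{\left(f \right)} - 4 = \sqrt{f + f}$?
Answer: $- \frac{103}{9} - i \sqrt{6} \approx -11.444 - 2.4495 i$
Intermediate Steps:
$u{\left(f \right)} = 4 + \sqrt{2} \sqrt{f}$ ($u{\left(f \right)} = 4 + \sqrt{f + f} = 4 + \sqrt{2 f} = 4 + \sqrt{2} \sqrt{f}$)
$m{\left(g \right)} = 1$
$y{\left(C,R \right)} = -1 + C$ ($y{\left(C,R \right)} = C + 1 \left(-1\right) = C - 1 = -1 + C$)
$J{\left(u{\left(-3 \right)},176 \right)} - y{\left(\left(1 + \frac{8}{3}\right)^{2},6 \right)} = \left(5 - \left(4 + \sqrt{2} \sqrt{-3}\right)\right) - \left(-1 + \left(1 + \frac{8}{3}\right)^{2}\right) = \left(5 - \left(4 + \sqrt{2} i \sqrt{3}\right)\right) - \left(-1 + \left(1 + 8 \cdot \frac{1}{3}\right)^{2}\right) = \left(5 - \left(4 + i \sqrt{6}\right)\right) - \left(-1 + \left(1 + \frac{8}{3}\right)^{2}\right) = \left(5 - \left(4 + i \sqrt{6}\right)\right) - \left(-1 + \left(\frac{11}{3}\right)^{2}\right) = \left(1 - i \sqrt{6}\right) - \left(-1 + \frac{121}{9}\right) = \left(1 - i \sqrt{6}\right) - \frac{112}{9} = - \frac{103}{9} - i \sqrt{6}$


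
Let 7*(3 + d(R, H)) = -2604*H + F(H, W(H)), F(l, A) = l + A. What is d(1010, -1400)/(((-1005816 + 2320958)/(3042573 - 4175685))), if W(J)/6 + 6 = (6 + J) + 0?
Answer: -294267486732/657571 ≈ -4.4751e+5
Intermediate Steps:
W(J) = 6*J (W(J) = -36 + 6*((6 + J) + 0) = -36 + 6*(6 + J) = -36 + (36 + 6*J) = 6*J)
F(l, A) = A + l
d(R, H) = -3 - 371*H (d(R, H) = -3 + (-2604*H + (6*H + H))/7 = -3 + (-2604*H + 7*H)/7 = -3 + (-2597*H)/7 = -3 - 371*H)
d(1010, -1400)/(((-1005816 + 2320958)/(3042573 - 4175685))) = (-3 - 371*(-1400))/(((-1005816 + 2320958)/(3042573 - 4175685))) = (-3 + 519400)/((1315142/(-1133112))) = 519397/((1315142*(-1/1133112))) = 519397/(-657571/566556) = 519397*(-566556/657571) = -294267486732/657571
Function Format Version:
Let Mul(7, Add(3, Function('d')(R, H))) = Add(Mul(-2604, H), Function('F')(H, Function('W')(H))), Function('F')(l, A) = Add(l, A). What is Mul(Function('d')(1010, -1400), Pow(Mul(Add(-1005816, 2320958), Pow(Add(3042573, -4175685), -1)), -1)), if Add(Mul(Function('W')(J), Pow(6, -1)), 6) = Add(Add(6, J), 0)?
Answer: Rational(-294267486732, 657571) ≈ -4.4751e+5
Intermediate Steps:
Function('W')(J) = Mul(6, J) (Function('W')(J) = Add(-36, Mul(6, Add(Add(6, J), 0))) = Add(-36, Mul(6, Add(6, J))) = Add(-36, Add(36, Mul(6, J))) = Mul(6, J))
Function('F')(l, A) = Add(A, l)
Function('d')(R, H) = Add(-3, Mul(-371, H)) (Function('d')(R, H) = Add(-3, Mul(Rational(1, 7), Add(Mul(-2604, H), Add(Mul(6, H), H)))) = Add(-3, Mul(Rational(1, 7), Add(Mul(-2604, H), Mul(7, H)))) = Add(-3, Mul(Rational(1, 7), Mul(-2597, H))) = Add(-3, Mul(-371, H)))
Mul(Function('d')(1010, -1400), Pow(Mul(Add(-1005816, 2320958), Pow(Add(3042573, -4175685), -1)), -1)) = Mul(Add(-3, Mul(-371, -1400)), Pow(Mul(Add(-1005816, 2320958), Pow(Add(3042573, -4175685), -1)), -1)) = Mul(Add(-3, 519400), Pow(Mul(1315142, Pow(-1133112, -1)), -1)) = Mul(519397, Pow(Mul(1315142, Rational(-1, 1133112)), -1)) = Mul(519397, Pow(Rational(-657571, 566556), -1)) = Mul(519397, Rational(-566556, 657571)) = Rational(-294267486732, 657571)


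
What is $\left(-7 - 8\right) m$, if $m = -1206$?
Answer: $18090$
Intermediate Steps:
$\left(-7 - 8\right) m = \left(-7 - 8\right) \left(-1206\right) = \left(-15\right) \left(-1206\right) = 18090$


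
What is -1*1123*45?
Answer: -50535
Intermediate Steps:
-1*1123*45 = -1123*45 = -50535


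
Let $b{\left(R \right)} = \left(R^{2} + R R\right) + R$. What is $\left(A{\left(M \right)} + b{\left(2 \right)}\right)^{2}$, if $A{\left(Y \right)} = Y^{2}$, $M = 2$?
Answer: $196$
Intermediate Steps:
$b{\left(R \right)} = R + 2 R^{2}$ ($b{\left(R \right)} = \left(R^{2} + R^{2}\right) + R = 2 R^{2} + R = R + 2 R^{2}$)
$\left(A{\left(M \right)} + b{\left(2 \right)}\right)^{2} = \left(2^{2} + 2 \left(1 + 2 \cdot 2\right)\right)^{2} = \left(4 + 2 \left(1 + 4\right)\right)^{2} = \left(4 + 2 \cdot 5\right)^{2} = \left(4 + 10\right)^{2} = 14^{2} = 196$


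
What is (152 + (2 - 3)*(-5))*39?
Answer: 6123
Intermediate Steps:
(152 + (2 - 3)*(-5))*39 = (152 - 1*(-5))*39 = (152 + 5)*39 = 157*39 = 6123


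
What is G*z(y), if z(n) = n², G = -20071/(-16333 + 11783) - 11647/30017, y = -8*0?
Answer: 0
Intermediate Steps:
y = 0 (y = -4*0 = 0)
G = 42267489/10505950 (G = -20071/(-4550) - 11647*1/30017 = -20071*(-1/4550) - 11647/30017 = 20071/4550 - 11647/30017 = 42267489/10505950 ≈ 4.0232)
G*z(y) = (42267489/10505950)*0² = (42267489/10505950)*0 = 0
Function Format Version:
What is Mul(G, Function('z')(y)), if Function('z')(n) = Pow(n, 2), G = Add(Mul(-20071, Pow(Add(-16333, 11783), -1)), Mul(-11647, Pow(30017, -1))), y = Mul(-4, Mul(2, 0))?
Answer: 0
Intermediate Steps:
y = 0 (y = Mul(-4, 0) = 0)
G = Rational(42267489, 10505950) (G = Add(Mul(-20071, Pow(-4550, -1)), Mul(-11647, Rational(1, 30017))) = Add(Mul(-20071, Rational(-1, 4550)), Rational(-11647, 30017)) = Add(Rational(20071, 4550), Rational(-11647, 30017)) = Rational(42267489, 10505950) ≈ 4.0232)
Mul(G, Function('z')(y)) = Mul(Rational(42267489, 10505950), Pow(0, 2)) = Mul(Rational(42267489, 10505950), 0) = 0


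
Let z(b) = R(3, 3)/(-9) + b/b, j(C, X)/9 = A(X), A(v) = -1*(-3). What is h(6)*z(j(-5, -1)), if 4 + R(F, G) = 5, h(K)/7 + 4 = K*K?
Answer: 1792/9 ≈ 199.11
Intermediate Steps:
h(K) = -28 + 7*K² (h(K) = -28 + 7*(K*K) = -28 + 7*K²)
R(F, G) = 1 (R(F, G) = -4 + 5 = 1)
A(v) = 3
j(C, X) = 27 (j(C, X) = 9*3 = 27)
z(b) = 8/9 (z(b) = 1/(-9) + b/b = 1*(-⅑) + 1 = -⅑ + 1 = 8/9)
h(6)*z(j(-5, -1)) = (-28 + 7*6²)*(8/9) = (-28 + 7*36)*(8/9) = (-28 + 252)*(8/9) = 224*(8/9) = 1792/9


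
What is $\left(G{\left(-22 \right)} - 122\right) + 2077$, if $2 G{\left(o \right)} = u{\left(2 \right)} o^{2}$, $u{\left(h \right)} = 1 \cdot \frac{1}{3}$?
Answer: $\frac{6107}{3} \approx 2035.7$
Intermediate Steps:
$u{\left(h \right)} = \frac{1}{3}$ ($u{\left(h \right)} = 1 \cdot \frac{1}{3} = \frac{1}{3}$)
$G{\left(o \right)} = \frac{o^{2}}{6}$ ($G{\left(o \right)} = \frac{\frac{1}{3} o^{2}}{2} = \frac{o^{2}}{6}$)
$\left(G{\left(-22 \right)} - 122\right) + 2077 = \left(\frac{\left(-22\right)^{2}}{6} - 122\right) + 2077 = \left(\frac{1}{6} \cdot 484 - 122\right) + 2077 = \left(\frac{242}{3} - 122\right) + 2077 = - \frac{124}{3} + 2077 = \frac{6107}{3}$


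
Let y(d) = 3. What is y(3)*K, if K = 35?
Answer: 105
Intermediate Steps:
y(3)*K = 3*35 = 105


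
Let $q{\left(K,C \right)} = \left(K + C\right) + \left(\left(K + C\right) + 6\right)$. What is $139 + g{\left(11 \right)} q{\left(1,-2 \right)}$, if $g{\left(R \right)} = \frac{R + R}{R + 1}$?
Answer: $\frac{439}{3} \approx 146.33$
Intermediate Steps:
$g{\left(R \right)} = \frac{2 R}{1 + R}$
$q{\left(K,C \right)} = 6 + 2 C + 2 K$ ($q{\left(K,C \right)} = \left(C + K\right) + \left(\left(C + K\right) + 6\right) = \left(C + K\right) + \left(6 + C + K\right) = 6 + 2 C + 2 K$)
$139 + g{\left(11 \right)} q{\left(1,-2 \right)} = 139 + 2 \cdot 11 \frac{1}{1 + 11} \left(6 + 2 \left(-2\right) + 2 \cdot 1\right) = 139 + 2 \cdot 11 \cdot \frac{1}{12} \left(6 - 4 + 2\right) = 139 + 2 \cdot 11 \cdot \frac{1}{12} \cdot 4 = 139 + \frac{11}{6} \cdot 4 = 139 + \frac{22}{3} = \frac{439}{3}$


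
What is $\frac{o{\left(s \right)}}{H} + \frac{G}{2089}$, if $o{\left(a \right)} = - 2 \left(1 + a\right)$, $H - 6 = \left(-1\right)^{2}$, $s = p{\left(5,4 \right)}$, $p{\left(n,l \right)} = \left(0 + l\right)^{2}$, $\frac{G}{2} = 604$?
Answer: $- \frac{62570}{14623} \approx -4.2789$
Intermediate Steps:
$G = 1208$ ($G = 2 \cdot 604 = 1208$)
$p{\left(n,l \right)} = l^{2}$
$s = 16$ ($s = 4^{2} = 16$)
$H = 7$ ($H = 6 + \left(-1\right)^{2} = 6 + 1 = 7$)
$o{\left(a \right)} = -2 - 2 a$
$\frac{o{\left(s \right)}}{H} + \frac{G}{2089} = \frac{-2 - 32}{7} + \frac{1208}{2089} = \left(-2 - 32\right) \frac{1}{7} + 1208 \cdot \frac{1}{2089} = \left(-34\right) \frac{1}{7} + \frac{1208}{2089} = - \frac{34}{7} + \frac{1208}{2089} = - \frac{62570}{14623}$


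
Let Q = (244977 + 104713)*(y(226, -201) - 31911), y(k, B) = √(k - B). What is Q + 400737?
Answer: -11158556853 + 349690*√427 ≈ -1.1151e+10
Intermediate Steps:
Q = -11158957590 + 349690*√427 (Q = (244977 + 104713)*(√(226 - 1*(-201)) - 31911) = 349690*(√(226 + 201) - 31911) = 349690*(√427 - 31911) = 349690*(-31911 + √427) = -11158957590 + 349690*√427 ≈ -1.1152e+10)
Q + 400737 = (-11158957590 + 349690*√427) + 400737 = -11158556853 + 349690*√427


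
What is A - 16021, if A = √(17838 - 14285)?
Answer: -16021 + √3553 ≈ -15961.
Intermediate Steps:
A = √3553 ≈ 59.607
A - 16021 = √3553 - 16021 = -16021 + √3553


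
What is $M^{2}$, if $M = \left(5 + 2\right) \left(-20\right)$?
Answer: $19600$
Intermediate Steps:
$M = -140$ ($M = 7 \left(-20\right) = -140$)
$M^{2} = \left(-140\right)^{2} = 19600$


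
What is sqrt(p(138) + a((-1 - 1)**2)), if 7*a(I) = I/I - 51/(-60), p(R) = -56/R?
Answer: I*sqrt(3301305)/4830 ≈ 0.37618*I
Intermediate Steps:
a(I) = 37/140 (a(I) = (I/I - 51/(-60))/7 = (1 - 51*(-1/60))/7 = (1 + 17/20)/7 = (1/7)*(37/20) = 37/140)
sqrt(p(138) + a((-1 - 1)**2)) = sqrt(-56/138 + 37/140) = sqrt(-56*1/138 + 37/140) = sqrt(-28/69 + 37/140) = sqrt(-1367/9660) = I*sqrt(3301305)/4830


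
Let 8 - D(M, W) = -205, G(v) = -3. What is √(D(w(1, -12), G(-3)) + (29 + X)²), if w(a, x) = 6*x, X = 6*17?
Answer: √17374 ≈ 131.81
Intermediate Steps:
X = 102
D(M, W) = 213 (D(M, W) = 8 - 1*(-205) = 8 + 205 = 213)
√(D(w(1, -12), G(-3)) + (29 + X)²) = √(213 + (29 + 102)²) = √(213 + 131²) = √(213 + 17161) = √17374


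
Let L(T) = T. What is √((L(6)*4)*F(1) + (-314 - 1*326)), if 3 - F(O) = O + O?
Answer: 2*I*√154 ≈ 24.819*I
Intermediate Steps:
F(O) = 3 - 2*O (F(O) = 3 - (O + O) = 3 - 2*O)
√((L(6)*4)*F(1) + (-314 - 1*326)) = √((6*4)*(3 - 2*1) + (-314 - 1*326)) = √(24*(3 - 2) + (-314 - 326)) = √(24*1 - 640) = √(24 - 640) = √(-616) = 2*I*√154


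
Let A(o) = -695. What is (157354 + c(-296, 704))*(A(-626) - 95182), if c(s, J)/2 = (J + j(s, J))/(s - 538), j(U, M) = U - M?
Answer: -2097050954526/139 ≈ -1.5087e+10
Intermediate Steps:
c(s, J) = 2*s/(-538 + s) (c(s, J) = 2*((J + (s - J))/(s - 538)) = 2*(s/(-538 + s)) = 2*s/(-538 + s))
(157354 + c(-296, 704))*(A(-626) - 95182) = (157354 + 2*(-296)/(-538 - 296))*(-695 - 95182) = (157354 + 2*(-296)/(-834))*(-95877) = (157354 + 2*(-296)*(-1/834))*(-95877) = (157354 + 296/417)*(-95877) = (65616914/417)*(-95877) = -2097050954526/139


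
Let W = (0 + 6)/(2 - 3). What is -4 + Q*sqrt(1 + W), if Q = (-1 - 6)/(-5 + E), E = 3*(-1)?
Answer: -4 + 7*I*sqrt(5)/8 ≈ -4.0 + 1.9566*I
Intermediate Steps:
E = -3
W = -6 (W = 6/(-1) = 6*(-1) = -6)
Q = 7/8 (Q = (-1 - 6)/(-5 - 3) = -7/(-8) = -7*(-1/8) = 7/8 ≈ 0.87500)
-4 + Q*sqrt(1 + W) = -4 + 7*sqrt(1 - 6)/8 = -4 + 7*sqrt(-5)/8 = -4 + 7*(I*sqrt(5))/8 = -4 + 7*I*sqrt(5)/8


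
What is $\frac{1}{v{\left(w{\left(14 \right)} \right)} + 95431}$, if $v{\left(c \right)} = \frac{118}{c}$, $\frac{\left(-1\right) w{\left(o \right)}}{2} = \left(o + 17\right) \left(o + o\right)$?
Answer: $\frac{868}{82834049} \approx 1.0479 \cdot 10^{-5}$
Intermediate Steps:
$w{\left(o \right)} = - 4 o \left(17 + o\right)$ ($w{\left(o \right)} = - 2 \left(o + 17\right) \left(o + o\right) = - 2 \left(17 + o\right) 2 o = - 2 \cdot 2 o \left(17 + o\right) = - 4 o \left(17 + o\right)$)
$\frac{1}{v{\left(w{\left(14 \right)} \right)} + 95431} = \frac{1}{\frac{118}{\left(-4\right) 14 \left(17 + 14\right)} + 95431} = \frac{1}{\frac{118}{\left(-4\right) 14 \cdot 31} + 95431} = \frac{1}{\frac{118}{-1736} + 95431} = \frac{1}{118 \left(- \frac{1}{1736}\right) + 95431} = \frac{1}{- \frac{59}{868} + 95431} = \frac{1}{\frac{82834049}{868}} = \frac{868}{82834049}$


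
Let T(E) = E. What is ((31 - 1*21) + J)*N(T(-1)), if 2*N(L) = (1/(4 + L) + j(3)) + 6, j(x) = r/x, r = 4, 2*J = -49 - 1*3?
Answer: -184/3 ≈ -61.333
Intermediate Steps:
J = -26 (J = (-49 - 1*3)/2 = (-49 - 3)/2 = (½)*(-52) = -26)
j(x) = 4/x
N(L) = 11/3 + 1/(2*(4 + L)) (N(L) = ((1/(4 + L) + 4/3) + 6)/2 = ((4/3 + 1/(4 + L)) + 6)/2 = (22/3 + 1/(4 + L))/2 = 11/3 + 1/(2*(4 + L)))
((31 - 1*21) + J)*N(T(-1)) = ((31 - 1*21) - 26)*((91 + 22*(-1))/(6*(4 - 1))) = ((31 - 21) - 26)*((⅙)*(91 - 22)/3) = (10 - 26)*((⅙)*(⅓)*69) = -16*23/6 = -184/3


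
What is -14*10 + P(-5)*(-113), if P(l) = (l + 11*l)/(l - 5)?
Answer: -818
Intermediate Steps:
P(l) = 12*l/(-5 + l) (P(l) = (12*l)/(-5 + l) = 12*l/(-5 + l))
-14*10 + P(-5)*(-113) = -14*10 + (12*(-5)/(-5 - 5))*(-113) = -140 + (12*(-5)/(-10))*(-113) = -140 + (12*(-5)*(-1/10))*(-113) = -140 + 6*(-113) = -140 - 678 = -818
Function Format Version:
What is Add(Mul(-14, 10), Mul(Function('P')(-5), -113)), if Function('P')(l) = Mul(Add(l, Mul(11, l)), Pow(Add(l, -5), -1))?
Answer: -818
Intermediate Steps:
Function('P')(l) = Mul(12, l, Pow(Add(-5, l), -1)) (Function('P')(l) = Mul(Mul(12, l), Pow(Add(-5, l), -1)) = Mul(12, l, Pow(Add(-5, l), -1)))
Add(Mul(-14, 10), Mul(Function('P')(-5), -113)) = Add(Mul(-14, 10), Mul(Mul(12, -5, Pow(Add(-5, -5), -1)), -113)) = Add(-140, Mul(Mul(12, -5, Pow(-10, -1)), -113)) = Add(-140, Mul(Mul(12, -5, Rational(-1, 10)), -113)) = Add(-140, Mul(6, -113)) = Add(-140, -678) = -818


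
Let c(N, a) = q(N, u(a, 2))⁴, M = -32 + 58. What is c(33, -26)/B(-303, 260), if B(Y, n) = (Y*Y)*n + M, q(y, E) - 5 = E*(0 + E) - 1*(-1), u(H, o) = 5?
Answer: 923521/23870366 ≈ 0.038689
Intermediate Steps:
q(y, E) = 6 + E² (q(y, E) = 5 + (E*(0 + E) - 1*(-1)) = 5 + (E*E + 1) = 5 + (E² + 1) = 5 + (1 + E²) = 6 + E²)
M = 26
c(N, a) = 923521 (c(N, a) = (6 + 5²)⁴ = (6 + 25)⁴ = 31⁴ = 923521)
B(Y, n) = 26 + n*Y² (B(Y, n) = (Y*Y)*n + 26 = Y²*n + 26 = n*Y² + 26 = 26 + n*Y²)
c(33, -26)/B(-303, 260) = 923521/(26 + 260*(-303)²) = 923521/(26 + 260*91809) = 923521/(26 + 23870340) = 923521/23870366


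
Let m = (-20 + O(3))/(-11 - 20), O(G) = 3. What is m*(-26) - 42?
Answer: -1744/31 ≈ -56.258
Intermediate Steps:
m = 17/31 (m = (-20 + 3)/(-11 - 20) = -17/(-31) = -17*(-1/31) = 17/31 ≈ 0.54839)
m*(-26) - 42 = (17/31)*(-26) - 42 = -442/31 - 42 = -1744/31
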